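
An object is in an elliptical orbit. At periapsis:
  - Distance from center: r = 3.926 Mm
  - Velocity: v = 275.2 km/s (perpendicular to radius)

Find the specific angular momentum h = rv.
r = 3.926 Mm = 3.926 × 10^6 m
v = 275.2 km/s = 275200 m/s
h = rv = 3.926 × 10^6 × 275200 = 1.08044 × 10^12 m²/s ≈ 1.08 × 10^12 m²/s

Final answer: h = 1.08 × 10^12 m²/s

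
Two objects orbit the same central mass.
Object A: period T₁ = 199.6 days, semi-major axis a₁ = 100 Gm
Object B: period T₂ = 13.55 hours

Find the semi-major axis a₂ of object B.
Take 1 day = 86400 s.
T₁ = 199.6 days = 1.72454 × 10^7 s
T₂ = 13.55 hours = 48780 s
a₁ = 100 Gm = 1 × 10^11 m
Kepler's third law: (T₂/T₁)² = (a₂/a₁)³  ⇒  a₂ = a₁ (T₂/T₁)^(2/3)
T₂/T₁ = 0.00282857
(T₂/T₁)^(2/3) = 0.0200007
a₂ = 1 × 10^11 m × 0.0200007 = 2.00007 × 10^9 m ≈ 2 Gm

Final answer: a₂ = 2 Gm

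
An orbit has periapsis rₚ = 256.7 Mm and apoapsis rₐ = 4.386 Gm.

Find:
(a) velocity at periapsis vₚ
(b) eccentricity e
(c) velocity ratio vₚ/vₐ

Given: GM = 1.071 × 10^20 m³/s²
rₚ = 256.7 Mm = 2.567 × 10^8 m
rₐ = 4.386 Gm = 4.386 × 10^9 m
GM = 1.071 × 10^20 m³/s²
a = (rₚ + rₐ)/2 = 2.32135 × 10^9 m
e = (rₐ − rₚ)/(rₐ + rₚ) = (4.1293 × 10^9) / (4.6427 × 10^9) = 0.889418
(a) vₚ² = GM (2/rₚ − 1/a) = 1.071 × 10^20 × (7.7912 × 10^-9 − 4.30784 × 10^-10) = 7.883 × 10^11 m²/s²;  vₚ = 887863 m/s ≈ 887.9 km/s
(b) e = 0.889418 ≈ 0.8894
(c) vₚ/vₐ = rₐ/rₚ (angular momentum) = (4.386 × 10^9) / (2.567 × 10^8) = 17.0861 ≈ 17.09

Final answer:
(a) velocity at periapsis vₚ = 887.9 km/s
(b) eccentricity e = 0.8894
(c) velocity ratio vₚ/vₐ = 17.09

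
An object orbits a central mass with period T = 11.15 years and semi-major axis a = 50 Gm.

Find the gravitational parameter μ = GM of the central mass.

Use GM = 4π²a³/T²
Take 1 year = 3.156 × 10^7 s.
T = 11.15 years = 3.51894 × 10^8 s
a = 50 Gm = 5 × 10^10 m
a³ = 1.25 × 10^32 m³
T² = 1.23829 × 10^17 s²
GM = 4π² × (1.25 × 10^32) / (1.23829 × 10^17) = 3.98516 × 10^16 m³/s²
GM ≈ 3.985 × 10^16 m³/s²

Final answer: GM = 3.985 × 10^16 m³/s²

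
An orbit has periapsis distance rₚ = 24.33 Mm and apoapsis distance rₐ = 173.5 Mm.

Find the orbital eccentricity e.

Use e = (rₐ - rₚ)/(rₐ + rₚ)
rₚ = 24.33 Mm = 2.433 × 10^7 m
rₐ = 173.5 Mm = 1.735 × 10^8 m
rₐ − rₚ = 1.4917 × 10^8 m
rₐ + rₚ = 1.9783 × 10^8 m
e = (rₐ − rₚ)/(rₐ + rₚ) = 0.754031

Final answer: e = 0.754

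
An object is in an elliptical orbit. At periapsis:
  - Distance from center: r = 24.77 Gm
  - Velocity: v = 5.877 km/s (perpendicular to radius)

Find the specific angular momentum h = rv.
r = 24.77 Gm = 2.477 × 10^10 m
v = 5.877 km/s = 5877 m/s
h = rv = 2.477 × 10^10 × 5877 = 1.45573 × 10^14 m²/s ≈ 1.456 × 10^14 m²/s

Final answer: h = 1.456 × 10^14 m²/s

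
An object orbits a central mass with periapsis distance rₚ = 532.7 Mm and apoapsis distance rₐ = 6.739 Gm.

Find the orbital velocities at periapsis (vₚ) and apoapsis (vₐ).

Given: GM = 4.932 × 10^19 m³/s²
rₚ = 532.7 Mm = 5.327 × 10^8 m
rₐ = 6.739 Gm = 6.739 × 10^9 m
GM = 4.932 × 10^19 m³/s²
a = (rₚ + rₐ)/2 = 3.63585 × 10^9 m
Vis-viva: v² = GM (2/r − 1/a)
vₚ² = 4.932 × 10^19 × (3.75446 × 10^-9 − 2.75039 × 10^-10) = 1.71605 × 10^11 m²/s²
vₚ = 414252 m/s ≈ 414.3 km/s
vₐ² = 4.932 × 10^19 × (2.9678 × 10^-10 − 2.75039 × 10^-10) = 1.07227 × 10^9 m²/s²
vₐ = 32745.5 m/s ≈ 32.75 km/s

Final answer: vₚ = 414.3 km/s, vₐ = 32.75 km/s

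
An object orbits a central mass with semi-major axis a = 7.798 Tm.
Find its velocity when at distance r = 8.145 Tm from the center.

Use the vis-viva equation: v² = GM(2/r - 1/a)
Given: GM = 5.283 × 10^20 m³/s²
a = 7.798 Tm = 7.798 × 10^12 m
r = 8.145 Tm = 8.145 × 10^12 m
GM = 5.283 × 10^20 m³/s²
2/r − 1/a = 2.45549 × 10^-13 − 1.28238 × 10^-13 = 1.17311 × 10^-13 m⁻¹
v² = GM (2/r − 1/a) = 6.19756 × 10^7 m²/s²
v = 7872.46 m/s ≈ 7.872 km/s

Final answer: 7.872 km/s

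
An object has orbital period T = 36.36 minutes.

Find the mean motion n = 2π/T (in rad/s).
T = 36.36 minutes = 2181.6 s
n = 2π / 2181.6 s = 0.00288008 rad/s ≈ 0.00288 rad/s

Final answer: n = 0.00288 rad/s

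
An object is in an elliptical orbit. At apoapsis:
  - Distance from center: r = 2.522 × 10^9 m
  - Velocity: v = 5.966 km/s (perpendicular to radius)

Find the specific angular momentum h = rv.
r = 2.522 × 10^9 m
v = 5.966 km/s = 5966 m/s
h = rv = 2.522 × 10^9 × 5966 = 1.50463 × 10^13 m²/s ≈ 1.505 × 10^13 m²/s

Final answer: h = 1.505 × 10^13 m²/s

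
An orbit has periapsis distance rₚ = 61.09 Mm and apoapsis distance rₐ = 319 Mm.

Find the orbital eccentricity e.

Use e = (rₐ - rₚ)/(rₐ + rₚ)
rₚ = 61.09 Mm = 6.109 × 10^7 m
rₐ = 319 Mm = 3.19 × 10^8 m
rₐ − rₚ = 2.5791 × 10^8 m
rₐ + rₚ = 3.8009 × 10^8 m
e = (rₐ − rₚ)/(rₐ + rₚ) = 0.67855

Final answer: e = 0.6785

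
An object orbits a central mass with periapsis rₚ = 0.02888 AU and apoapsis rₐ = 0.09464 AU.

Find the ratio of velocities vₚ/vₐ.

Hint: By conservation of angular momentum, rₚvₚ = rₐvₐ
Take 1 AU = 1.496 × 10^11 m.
rₚ = 0.02888 AU = 4.32045 × 10^9 m
rₐ = 0.09464 AU = 1.41581 × 10^10 m
rₚvₚ = rₐvₐ  ⇒  vₚ/vₐ = rₐ/rₚ
vₚ/vₐ = (1.41581 × 10^10) / (4.32045 × 10^9) = 3.27701

Final answer: vₚ/vₐ = 3.277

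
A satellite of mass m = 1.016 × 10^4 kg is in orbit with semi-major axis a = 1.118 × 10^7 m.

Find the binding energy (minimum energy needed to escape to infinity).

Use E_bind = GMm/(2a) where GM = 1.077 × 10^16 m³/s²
a = 1.118 × 10^7 m
GM = 1.077 × 10^16 m³/s²
m = 1.016 × 10^4 kg
GMm = 1.077 × 10^16 × 10160 = 1.09423 × 10^20 m³·kg/s²
2a = 2.236 × 10^7 m
E_bind = GMm/(2a) = 4.8937 × 10^12 J ≈ 4.894 TJ

Final answer: 4.894 TJ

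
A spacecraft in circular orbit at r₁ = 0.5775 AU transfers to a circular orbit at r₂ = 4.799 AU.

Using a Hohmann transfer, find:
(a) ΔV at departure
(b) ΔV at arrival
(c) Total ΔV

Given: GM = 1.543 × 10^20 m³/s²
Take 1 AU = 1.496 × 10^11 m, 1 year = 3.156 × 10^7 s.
r₁ = 0.5775 AU = 8.6394 × 10^10 m
r₂ = 4.799 AU = 7.1793 × 10^11 m
GM = 1.543 × 10^20 m³/s²
Transfer ellipse: a_t = (r₁ + r₂)/2 = 4.02162 × 10^11 m
Circular speed at r₁: v₁ = √(GM/r₁) = 42261.1 m/s
Transfer speed at r₁ (periapsis): v₁ₜ = √(GM(2/r₁ − 1/a_t)) = 56465.3 m/s
(a) ΔV₁ = v₁ₜ − v₁ = 14204.2 m/s ≈ 2.997 AU/year
Circular speed at r₂: v₂ = √(GM/r₂) = 14660.3 m/s
Transfer speed at r₂ (apoapsis): v₂ₜ = √(GM(2/r₂ − 1/a_t)) = 6794.9 m/s
(b) ΔV₂ = v₂ − v₂ₜ = 7865.37 m/s ≈ 1.659 AU/year
(c) ΔV_total = ΔV₁ + ΔV₂ = 22069.5 m/s ≈ 4.656 AU/year

Final answer:
(a) ΔV₁ = 2.997 AU/year
(b) ΔV₂ = 1.659 AU/year
(c) ΔV_total = 4.656 AU/year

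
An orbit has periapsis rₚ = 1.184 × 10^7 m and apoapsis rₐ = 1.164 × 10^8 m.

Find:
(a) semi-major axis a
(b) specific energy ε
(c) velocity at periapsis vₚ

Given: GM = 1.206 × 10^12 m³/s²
rₚ = 1.184 × 10^7 m
rₐ = 1.164 × 10^8 m
GM = 1.206 × 10^12 m³/s²
a = (rₚ + rₐ)/2 = 6.412 × 10^7 m
e = (rₐ − rₚ)/(rₐ + rₚ) = (1.0456 × 10^8) / (1.2824 × 10^8) = 0.815346
(a) a = 6.412 × 10^7 m ≈ 6.412 × 10^7 m
(b) 2a = 1.2824 × 10^8 m;  ε = −GM/(2a) = -9404.24 J/kg ≈ -9.404 kJ/kg
(c) vₚ² = GM (2/rₚ − 1/a) = 1.206 × 10^12 × (1.68919 × 10^-7 − 1.55958 × 10^-8) = 184908 m²/s²;  vₚ = 430.009 m/s ≈ 430 m/s

Final answer:
(a) semi-major axis a = 6.412 × 10^7 m
(b) specific energy ε = -9.404 kJ/kg
(c) velocity at periapsis vₚ = 430 m/s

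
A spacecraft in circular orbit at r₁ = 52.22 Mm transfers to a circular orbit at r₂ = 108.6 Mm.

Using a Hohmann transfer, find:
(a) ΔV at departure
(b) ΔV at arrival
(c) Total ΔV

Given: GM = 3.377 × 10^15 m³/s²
r₁ = 52.22 Mm = 5.222 × 10^7 m
r₂ = 108.6 Mm = 1.086 × 10^8 m
GM = 3.377 × 10^15 m³/s²
Transfer ellipse: a_t = (r₁ + r₂)/2 = 8.041 × 10^7 m
Circular speed at r₁: v₁ = √(GM/r₁) = 8041.69 m/s
Transfer speed at r₁ (periapsis): v₁ₜ = √(GM(2/r₁ − 1/a_t)) = 9345.6 m/s
(a) ΔV₁ = v₁ₜ − v₁ = 1303.91 m/s ≈ 1.304 km/s
Circular speed at r₂: v₂ = √(GM/r₂) = 5576.36 m/s
Transfer speed at r₂ (apoapsis): v₂ₜ = √(GM(2/r₂ − 1/a_t)) = 4493.8 m/s
(b) ΔV₂ = v₂ − v₂ₜ = 1082.55 m/s ≈ 1.083 km/s
(c) ΔV_total = ΔV₁ + ΔV₂ = 2386.46 m/s ≈ 2.386 km/s

Final answer:
(a) ΔV₁ = 1.304 km/s
(b) ΔV₂ = 1.083 km/s
(c) ΔV_total = 2.386 km/s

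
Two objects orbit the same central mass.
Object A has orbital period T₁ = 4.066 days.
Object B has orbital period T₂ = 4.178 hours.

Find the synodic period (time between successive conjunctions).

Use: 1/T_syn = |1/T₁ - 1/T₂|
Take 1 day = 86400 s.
T₁ = 4.066 days = 351302 s
T₂ = 4.178 hours = 15040.8 s
1/T₁ = 2.84655 × 10^-6 s⁻¹
1/T₂ = 6.64858 × 10^-5 s⁻¹
|1/T₁ − 1/T₂| = 6.36393 × 10^-5 s⁻¹
T_syn = 1 / |1/T₁ − 1/T₂| = 15713.6 s ≈ 4.365 hours

Final answer: T_syn = 4.365 hours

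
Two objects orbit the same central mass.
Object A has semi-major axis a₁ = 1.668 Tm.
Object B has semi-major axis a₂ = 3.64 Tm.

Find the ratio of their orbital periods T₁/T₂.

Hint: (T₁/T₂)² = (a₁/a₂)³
a₁ = 1.668 Tm = 1.668 × 10^12 m
a₂ = 3.64 Tm = 3.64 × 10^12 m
a₁/a₂ = 0.458242
T₁/T₂ = (a₁/a₂)^(3/2) = (0.458242)^1.5 = 0.3102

Final answer: T₁/T₂ = 0.3102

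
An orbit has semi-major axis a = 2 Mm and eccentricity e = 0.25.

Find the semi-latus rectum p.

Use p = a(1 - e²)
a = 2 Mm = 2 × 10^6 m
e = 0.25,  e² = 0.0625,  1 − e² = 0.9375
p = a(1 − e²) = 2 × 10^6 m × 0.9375 = 1.875 × 10^6 m ≈ 1.875 Mm

Final answer: p = 1.875 Mm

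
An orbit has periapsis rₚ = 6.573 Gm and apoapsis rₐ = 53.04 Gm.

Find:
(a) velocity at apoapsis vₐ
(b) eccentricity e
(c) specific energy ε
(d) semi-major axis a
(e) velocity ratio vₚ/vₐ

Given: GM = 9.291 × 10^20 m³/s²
rₚ = 6.573 Gm = 6.573 × 10^9 m
rₐ = 53.04 Gm = 5.304 × 10^10 m
GM = 9.291 × 10^20 m³/s²
a = (rₚ + rₐ)/2 = 2.98065 × 10^10 m
e = (rₐ − rₚ)/(rₐ + rₚ) = (4.6467 × 10^10) / (5.9613 × 10^10) = 0.779478
(a) vₐ² = GM (2/rₐ − 1/a) = 9.291 × 10^20 × (3.77074 × 10^-11 − 3.35497 × 10^-11) = 3.86288 × 10^9 m²/s²;  vₐ = 62152.1 m/s ≈ 62.15 km/s
(b) e = 0.779478 ≈ 0.7795
(c) 2a = 5.9613 × 10^10 m;  ε = −GM/(2a) = -1.55855 × 10^10 J/kg ≈ -15.59 GJ/kg
(d) a = 2.98065 × 10^10 m ≈ 29.81 Gm
(e) vₚ/vₐ = rₐ/rₚ (angular momentum) = (5.304 × 10^10) / (6.573 × 10^9) = 8.06937 ≈ 8.069

Final answer:
(a) velocity at apoapsis vₐ = 62.15 km/s
(b) eccentricity e = 0.7795
(c) specific energy ε = -15.59 GJ/kg
(d) semi-major axis a = 29.81 Gm
(e) velocity ratio vₚ/vₐ = 8.069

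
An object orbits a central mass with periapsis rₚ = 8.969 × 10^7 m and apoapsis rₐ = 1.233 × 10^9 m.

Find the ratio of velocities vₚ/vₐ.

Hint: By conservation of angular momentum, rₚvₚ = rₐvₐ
rₚ = 8.969 × 10^7 m
rₐ = 1.233 × 10^9 m
rₚvₚ = rₐvₐ  ⇒  vₚ/vₐ = rₐ/rₚ
vₚ/vₐ = (1.233 × 10^9) / (8.969 × 10^7) = 13.7474

Final answer: vₚ/vₐ = 13.75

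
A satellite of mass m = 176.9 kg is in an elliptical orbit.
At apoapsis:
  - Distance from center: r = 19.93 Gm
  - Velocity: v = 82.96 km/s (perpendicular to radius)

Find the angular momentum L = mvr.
r = 19.93 Gm = 1.993 × 10^10 m
v = 82.96 km/s = 82960 m/s
vr = 82960 × 1.993 × 10^10 = 1.65339 × 10^15 m²/s
L = m × vr = 176.9 × 1.65339 × 10^15 = 2.92485 × 10^17 kg·m²/s ≈ 2.925 × 10^17 kg·m²/s

Final answer: L = 2.925 × 10^17 kg·m²/s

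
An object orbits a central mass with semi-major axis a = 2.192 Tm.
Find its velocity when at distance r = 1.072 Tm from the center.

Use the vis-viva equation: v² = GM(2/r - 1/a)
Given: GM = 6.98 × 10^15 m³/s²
a = 2.192 Tm = 2.192 × 10^12 m
r = 1.072 Tm = 1.072 × 10^12 m
GM = 6.98 × 10^15 m³/s²
2/r − 1/a = 1.86567 × 10^-12 − 4.56204 × 10^-13 = 1.40947 × 10^-12 m⁻¹
v² = GM (2/r − 1/a) = 9838.08 m²/s²
v = 99.1871 m/s ≈ 99.19 m/s

Final answer: 99.19 m/s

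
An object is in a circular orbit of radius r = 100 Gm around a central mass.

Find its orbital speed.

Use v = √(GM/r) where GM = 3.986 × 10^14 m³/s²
r = 100 Gm = 1 × 10^11 m
GM = 3.986 × 10^14 m³/s²
GM/r = (3.986 × 10^14) / (1 × 10^11) = 3986 m²/s²
v = √(GM/r) = 63.1348 m/s ≈ 63.13 m/s

Final answer: 63.13 m/s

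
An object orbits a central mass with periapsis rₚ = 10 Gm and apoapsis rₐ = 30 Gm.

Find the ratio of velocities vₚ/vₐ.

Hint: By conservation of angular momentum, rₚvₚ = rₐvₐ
rₚ = 10 Gm = 1 × 10^10 m
rₐ = 30 Gm = 3 × 10^10 m
rₚvₚ = rₐvₐ  ⇒  vₚ/vₐ = rₐ/rₚ
vₚ/vₐ = (3 × 10^10) / (1 × 10^10) = 3

Final answer: vₚ/vₐ = 3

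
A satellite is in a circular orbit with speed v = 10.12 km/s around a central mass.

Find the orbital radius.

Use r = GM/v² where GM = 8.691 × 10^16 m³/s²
v = 10.12 km/s = 10120 m/s
GM = 8.691 × 10^16 m³/s²
v² = 1.02414 × 10^8 m²/s²
r = GM/v² = (8.691 × 10^16) / (1.02414 × 10^8) = 8.48611 × 10^8 m ≈ 8.486 × 10^8 m

Final answer: 8.486 × 10^8 m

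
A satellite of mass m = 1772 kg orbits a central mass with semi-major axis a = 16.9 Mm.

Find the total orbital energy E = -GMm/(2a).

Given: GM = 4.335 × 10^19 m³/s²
a = 16.9 Mm = 1.69 × 10^7 m
GM = 4.335 × 10^19 m³/s²
2a = 3.38 × 10^7 m
GMm = 4.335 × 10^19 × 1772 = 7.68162 × 10^22 m³·kg/s²
E = −GMm/(2a) = -2.27267 × 10^15 J ≈ -2.273 PJ

Final answer: -2.273 PJ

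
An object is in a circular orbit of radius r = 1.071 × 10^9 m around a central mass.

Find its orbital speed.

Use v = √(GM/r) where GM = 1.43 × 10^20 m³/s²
r = 1.071 × 10^9 m
GM = 1.43 × 10^20 m³/s²
GM/r = (1.43 × 10^20) / (1.071 × 10^9) = 1.3352 × 10^11 m²/s²
v = √(GM/r) = 365404 m/s ≈ 365.4 km/s

Final answer: 365.4 km/s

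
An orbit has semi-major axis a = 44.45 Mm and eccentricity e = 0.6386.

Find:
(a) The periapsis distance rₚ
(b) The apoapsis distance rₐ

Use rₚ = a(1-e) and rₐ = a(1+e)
a = 44.45 Mm = 4.445 × 10^7 m
e = 0.6386:  1 − e = 0.3614,  1 + e = 1.6386
(a) rₚ = a(1 − e) = 4.445 × 10^7 m × 0.3614 = 1.60642 × 10^7 m ≈ 16.06 Mm
(b) rₐ = a(1 + e) = 4.445 × 10^7 m × 1.6386 = 7.28358 × 10^7 m ≈ 72.84 Mm

Final answer:
(a) rₚ = 16.06 Mm
(b) rₐ = 72.84 Mm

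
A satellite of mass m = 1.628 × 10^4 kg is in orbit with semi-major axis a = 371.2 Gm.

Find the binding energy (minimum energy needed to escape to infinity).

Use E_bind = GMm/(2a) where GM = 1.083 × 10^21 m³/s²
a = 371.2 Gm = 3.712 × 10^11 m
GM = 1.083 × 10^21 m³/s²
m = 1.628 × 10^4 kg
GMm = 1.083 × 10^21 × 16280 = 1.76312 × 10^25 m³·kg/s²
2a = 7.424 × 10^11 m
E_bind = GMm/(2a) = 2.3749 × 10^13 J ≈ 23.75 TJ

Final answer: 23.75 TJ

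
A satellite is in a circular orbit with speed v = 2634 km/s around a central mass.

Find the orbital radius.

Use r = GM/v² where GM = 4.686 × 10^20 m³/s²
v = 2634 km/s = 2.634 × 10^6 m/s
GM = 4.686 × 10^20 m³/s²
v² = 6.93796 × 10^12 m²/s²
r = GM/v² = (4.686 × 10^20) / (6.93796 × 10^12) = 6.75415 × 10^7 m ≈ 67.54 Mm

Final answer: 67.54 Mm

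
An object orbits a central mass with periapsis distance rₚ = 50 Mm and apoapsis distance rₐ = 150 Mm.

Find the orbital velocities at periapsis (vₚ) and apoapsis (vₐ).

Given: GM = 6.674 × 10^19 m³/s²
rₚ = 50 Mm = 5 × 10^7 m
rₐ = 150 Mm = 1.5 × 10^8 m
GM = 6.674 × 10^19 m³/s²
a = (rₚ + rₐ)/2 = 1 × 10^8 m
Vis-viva: v² = GM (2/r − 1/a)
vₚ² = 6.674 × 10^19 × (4 × 10^-8 − 1 × 10^-8) = 2.0022 × 10^12 m²/s²
vₚ = 1.41499 × 10^6 m/s ≈ 1415 km/s
vₐ² = 6.674 × 10^19 × (1.33333 × 10^-8 − 1 × 10^-8) = 2.22467 × 10^11 m²/s²
vₐ = 471664 m/s ≈ 471.7 km/s

Final answer: vₚ = 1415 km/s, vₐ = 471.7 km/s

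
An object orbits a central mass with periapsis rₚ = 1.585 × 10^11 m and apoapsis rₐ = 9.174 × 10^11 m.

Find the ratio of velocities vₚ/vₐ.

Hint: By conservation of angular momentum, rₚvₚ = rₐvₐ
rₚ = 1.585 × 10^11 m
rₐ = 9.174 × 10^11 m
rₚvₚ = rₐvₐ  ⇒  vₚ/vₐ = rₐ/rₚ
vₚ/vₐ = (9.174 × 10^11) / (1.585 × 10^11) = 5.78801

Final answer: vₚ/vₐ = 5.788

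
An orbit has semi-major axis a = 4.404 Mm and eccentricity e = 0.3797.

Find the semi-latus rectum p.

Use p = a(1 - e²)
a = 4.404 Mm = 4.404 × 10^6 m
e = 0.3797,  e² = 0.144172,  1 − e² = 0.855828
p = a(1 − e²) = 4.404 × 10^6 m × 0.855828 = 3.76907 × 10^6 m ≈ 3.769 Mm

Final answer: p = 3.769 Mm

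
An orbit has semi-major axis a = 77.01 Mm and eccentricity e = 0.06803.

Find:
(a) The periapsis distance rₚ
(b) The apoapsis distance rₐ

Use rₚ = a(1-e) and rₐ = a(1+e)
a = 77.01 Mm = 7.701 × 10^7 m
e = 0.06803:  1 − e = 0.93197,  1 + e = 1.06803
(a) rₚ = a(1 − e) = 7.701 × 10^7 m × 0.93197 = 7.1771 × 10^7 m ≈ 71.77 Mm
(b) rₐ = a(1 + e) = 7.701 × 10^7 m × 1.06803 = 8.2249 × 10^7 m ≈ 82.25 Mm

Final answer:
(a) rₚ = 71.77 Mm
(b) rₐ = 82.25 Mm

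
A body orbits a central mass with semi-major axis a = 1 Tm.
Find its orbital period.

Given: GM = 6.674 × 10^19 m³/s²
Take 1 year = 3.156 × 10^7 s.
a = 1 Tm = 1 × 10^12 m
GM = 6.674 × 10^19 m³/s²
a³ = 1 × 10^36 m³
T = 2π √(a³/GM) = 2π √((1 × 10^36) / (6.674 × 10^19)) = 2π × 1.22407 × 10^8 s
T = 7.69107 × 10^8 s ≈ 24.37 years

Final answer: 24.37 years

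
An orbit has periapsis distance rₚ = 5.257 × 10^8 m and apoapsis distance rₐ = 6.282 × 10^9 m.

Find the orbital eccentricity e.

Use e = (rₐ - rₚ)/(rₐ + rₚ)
rₚ = 5.257 × 10^8 m
rₐ = 6.282 × 10^9 m
rₐ − rₚ = 5.7563 × 10^9 m
rₐ + rₚ = 6.8077 × 10^9 m
e = (rₐ − rₚ)/(rₐ + rₚ) = 0.845557

Final answer: e = 0.8456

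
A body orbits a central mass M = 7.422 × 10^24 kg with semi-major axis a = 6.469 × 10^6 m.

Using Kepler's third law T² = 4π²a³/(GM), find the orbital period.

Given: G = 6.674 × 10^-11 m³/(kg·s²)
M = 7.422 × 10^24 kg
GM = G × M = 6.674 × 10^-11 × 7.422 × 10^24 = 4.95344 × 10^14 m³/s²
a = 6.469 × 10^6 m
a³ = 2.70714 × 10^20 m³
T = 2π √(a³/GM) = 2π √((2.70714 × 10^20) / (4.95344 × 10^14)) = 2π × 739.268 s
T = 4644.96 s ≈ 1.29 hours

Final answer: 1.29 hours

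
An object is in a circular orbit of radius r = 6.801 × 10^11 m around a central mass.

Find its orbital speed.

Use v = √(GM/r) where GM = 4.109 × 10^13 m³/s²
r = 6.801 × 10^11 m
GM = 4.109 × 10^13 m³/s²
GM/r = (4.109 × 10^13) / (6.801 × 10^11) = 60.4176 m²/s²
v = √(GM/r) = 7.77287 m/s ≈ 7.773 m/s

Final answer: 7.773 m/s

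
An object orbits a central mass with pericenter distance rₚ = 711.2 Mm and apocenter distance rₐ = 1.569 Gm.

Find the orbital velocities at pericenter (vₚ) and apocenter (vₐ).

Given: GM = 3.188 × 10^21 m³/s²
rₚ = 711.2 Mm = 7.112 × 10^8 m
rₐ = 1.569 Gm = 1.569 × 10^9 m
GM = 3.188 × 10^21 m³/s²
a = (rₚ + rₐ)/2 = 1.1401 × 10^9 m
Vis-viva: v² = GM (2/r − 1/a)
vₚ² = 3.188 × 10^21 × (2.81215 × 10^-9 − 8.77116 × 10^-10) = 6.16888 × 10^12 m²/s²
vₚ = 2.48372 × 10^6 m/s ≈ 2484 km/s
vₐ² = 3.188 × 10^21 × (1.2747 × 10^-9 − 8.77116 × 10^-10) = 1.26749 × 10^12 m²/s²
vₐ = 1.12583 × 10^6 m/s ≈ 1126 km/s

Final answer: vₚ = 2484 km/s, vₐ = 1126 km/s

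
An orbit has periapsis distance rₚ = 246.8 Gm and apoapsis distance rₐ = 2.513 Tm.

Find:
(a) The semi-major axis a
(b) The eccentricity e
rₚ = 246.8 Gm = 2.468 × 10^11 m
rₐ = 2.513 Tm = 2.513 × 10^12 m
(a) a = (rₚ + rₐ)/2 = 1.3799 × 10^12 m ≈ 1.38 Tm
(b) e = (rₐ − rₚ)/(rₐ + rₚ) = (2.2662 × 10^12) / (2.7598 × 10^12) = 0.821146

Final answer:
(a) a = 1.38 Tm
(b) e = 0.8211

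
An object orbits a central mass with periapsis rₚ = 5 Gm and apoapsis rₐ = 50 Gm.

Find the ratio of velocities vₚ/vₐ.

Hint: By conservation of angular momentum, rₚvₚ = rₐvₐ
rₚ = 5 Gm = 5 × 10^9 m
rₐ = 50 Gm = 5 × 10^10 m
rₚvₚ = rₐvₐ  ⇒  vₚ/vₐ = rₐ/rₚ
vₚ/vₐ = (5 × 10^10) / (5 × 10^9) = 10

Final answer: vₚ/vₐ = 10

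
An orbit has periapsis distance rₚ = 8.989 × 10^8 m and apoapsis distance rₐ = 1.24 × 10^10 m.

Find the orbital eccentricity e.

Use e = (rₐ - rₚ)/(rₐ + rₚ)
rₚ = 8.989 × 10^8 m
rₐ = 1.24 × 10^10 m
rₐ − rₚ = 1.15011 × 10^10 m
rₐ + rₚ = 1.32989 × 10^10 m
e = (rₐ − rₚ)/(rₐ + rₚ) = 0.864816

Final answer: e = 0.8648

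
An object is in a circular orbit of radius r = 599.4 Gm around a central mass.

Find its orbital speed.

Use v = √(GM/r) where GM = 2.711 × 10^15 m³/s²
r = 599.4 Gm = 5.994 × 10^11 m
GM = 2.711 × 10^15 m³/s²
GM/r = (2.711 × 10^15) / (5.994 × 10^11) = 4522.86 m²/s²
v = √(GM/r) = 67.2522 m/s ≈ 67.25 m/s

Final answer: 67.25 m/s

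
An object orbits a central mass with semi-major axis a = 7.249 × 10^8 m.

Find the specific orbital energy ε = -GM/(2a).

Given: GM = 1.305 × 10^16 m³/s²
a = 7.249 × 10^8 m
GM = 1.305 × 10^16 m³/s²
2a = 1.4498 × 10^9 m
ε = −GM/(2a) = -9.00124 × 10^6 J/kg ≈ -9.001 MJ/kg

Final answer: -9.001 MJ/kg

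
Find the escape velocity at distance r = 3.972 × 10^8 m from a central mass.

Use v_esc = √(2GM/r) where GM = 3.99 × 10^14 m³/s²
r = 3.972 × 10^8 m
GM = 3.99 × 10^14 m³/s²
2GM/r = 2 × (3.99 × 10^14) / (3.972 × 10^8) = 2.00906 × 10^6 m²/s²
v_esc = √(2GM/r) = 1417.41 m/s ≈ 1.417 km/s

Final answer: 1.417 km/s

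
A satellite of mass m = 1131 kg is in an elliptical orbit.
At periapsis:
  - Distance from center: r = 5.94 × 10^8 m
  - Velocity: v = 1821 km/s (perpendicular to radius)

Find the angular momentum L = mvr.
r = 5.94 × 10^8 m
v = 1821 km/s = 1.821 × 10^6 m/s
vr = 1.821 × 10^6 × 5.94 × 10^8 = 1.08167 × 10^15 m²/s
L = m × vr = 1131 × 1.08167 × 10^15 = 1.22337 × 10^18 kg·m²/s ≈ 1.223 × 10^18 kg·m²/s

Final answer: L = 1.223 × 10^18 kg·m²/s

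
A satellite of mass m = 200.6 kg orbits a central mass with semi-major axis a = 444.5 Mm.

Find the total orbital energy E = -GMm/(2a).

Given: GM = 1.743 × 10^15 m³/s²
a = 444.5 Mm = 4.445 × 10^8 m
GM = 1.743 × 10^15 m³/s²
2a = 8.89 × 10^8 m
GMm = 1.743 × 10^15 × 200.6 = 3.49646 × 10^17 m³·kg/s²
E = −GMm/(2a) = -3.93302 × 10^8 J ≈ -393.3 MJ

Final answer: -393.3 MJ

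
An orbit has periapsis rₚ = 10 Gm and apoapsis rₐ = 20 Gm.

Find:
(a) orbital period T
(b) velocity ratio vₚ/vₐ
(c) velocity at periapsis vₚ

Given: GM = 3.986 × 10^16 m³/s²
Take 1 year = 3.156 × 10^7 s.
rₚ = 10 Gm = 1 × 10^10 m
rₐ = 20 Gm = 2 × 10^10 m
GM = 3.986 × 10^16 m³/s²
a = (rₚ + rₐ)/2 = 1.5 × 10^10 m
e = (rₐ − rₚ)/(rₐ + rₚ) = (1 × 10^10) / (3 × 10^10) = 0.333333
(a) a³ = 3.375 × 10^30 m³;  T = 2π √(a³/GM) = 2π × 9.2017 × 10^6 s = 5.7816 × 10^7 s ≈ 1.832 years
(b) vₚ/vₐ = rₐ/rₚ (angular momentum) = (2 × 10^10) / (1 × 10^10) = 2 ≈ 2
(c) vₚ² = GM (2/rₚ − 1/a) = 3.986 × 10^16 × (2 × 10^-10 − 6.66667 × 10^-11) = 5.31467 × 10^6 m²/s²;  vₚ = 2305.36 m/s ≈ 2.305 km/s

Final answer:
(a) orbital period T = 1.832 years
(b) velocity ratio vₚ/vₐ = 2
(c) velocity at periapsis vₚ = 2.305 km/s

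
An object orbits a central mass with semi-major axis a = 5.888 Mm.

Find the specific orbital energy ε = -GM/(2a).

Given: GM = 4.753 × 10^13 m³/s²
a = 5.888 Mm = 5.888 × 10^6 m
GM = 4.753 × 10^13 m³/s²
2a = 1.1776 × 10^7 m
ε = −GM/(2a) = -4.03618 × 10^6 J/kg ≈ -4.036 MJ/kg

Final answer: -4.036 MJ/kg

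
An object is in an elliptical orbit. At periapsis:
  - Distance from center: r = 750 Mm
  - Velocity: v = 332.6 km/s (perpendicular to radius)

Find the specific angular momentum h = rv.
r = 750 Mm = 7.5 × 10^8 m
v = 332.6 km/s = 332600 m/s
h = rv = 7.5 × 10^8 × 332600 = 2.4945 × 10^14 m²/s ≈ 2.494 × 10^14 m²/s

Final answer: h = 2.494 × 10^14 m²/s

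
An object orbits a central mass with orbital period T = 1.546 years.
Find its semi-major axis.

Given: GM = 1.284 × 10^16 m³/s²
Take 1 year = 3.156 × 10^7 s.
T = 1.546 years = 4.87918 × 10^7 s
GM = 1.284 × 10^16 m³/s²
Kepler's third law: a³ = GM T² / (4π²)
T² = 2.38064 × 10^15 s²
a³ = (1.284 × 10^16) × (2.38064 × 10^15) / (4π²) = 7.7428 × 10^29 m³
a = (a³)^(1/3) = 9.18261 × 10^9 m ≈ 9.183 Gm

Final answer: 9.183 Gm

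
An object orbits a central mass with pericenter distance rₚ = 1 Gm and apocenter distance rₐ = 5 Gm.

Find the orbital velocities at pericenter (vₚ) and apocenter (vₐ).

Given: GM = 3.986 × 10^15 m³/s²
rₚ = 1 Gm = 1 × 10^9 m
rₐ = 5 Gm = 5 × 10^9 m
GM = 3.986 × 10^15 m³/s²
a = (rₚ + rₐ)/2 = 3 × 10^9 m
Vis-viva: v² = GM (2/r − 1/a)
vₚ² = 3.986 × 10^15 × (2 × 10^-9 − 3.33333 × 10^-10) = 6.64333 × 10^6 m²/s²
vₚ = 2577.47 m/s ≈ 2.577 km/s
vₐ² = 3.986 × 10^15 × (4 × 10^-10 − 3.33333 × 10^-10) = 265733 m²/s²
vₐ = 515.493 m/s ≈ 515.5 m/s

Final answer: vₚ = 2.577 km/s, vₐ = 515.5 m/s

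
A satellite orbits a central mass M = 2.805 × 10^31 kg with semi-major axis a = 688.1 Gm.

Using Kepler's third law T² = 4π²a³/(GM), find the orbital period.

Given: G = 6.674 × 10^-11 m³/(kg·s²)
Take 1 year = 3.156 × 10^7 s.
M = 2.805 × 10^31 kg
GM = G × M = 6.674 × 10^-11 × 2.805 × 10^31 = 1.87206 × 10^21 m³/s²
a = 688.1 Gm = 6.881 × 10^11 m
a³ = 3.25803 × 10^35 m³
T = 2π √(a³/GM) = 2π √((3.25803 × 10^35) / (1.87206 × 10^21)) = 2π × 1.31922 × 10^7 s
T = 8.28891 × 10^7 s ≈ 2.626 years

Final answer: 2.626 years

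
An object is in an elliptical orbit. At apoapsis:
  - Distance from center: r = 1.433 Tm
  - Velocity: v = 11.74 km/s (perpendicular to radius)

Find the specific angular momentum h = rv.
r = 1.433 Tm = 1.433 × 10^12 m
v = 11.74 km/s = 11740 m/s
h = rv = 1.433 × 10^12 × 11740 = 1.68234 × 10^16 m²/s ≈ 1.682 × 10^16 m²/s

Final answer: h = 1.682 × 10^16 m²/s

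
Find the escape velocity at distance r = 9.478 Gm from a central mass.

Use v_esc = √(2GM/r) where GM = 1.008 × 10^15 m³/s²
r = 9.478 Gm = 9.478 × 10^9 m
GM = 1.008 × 10^15 m³/s²
2GM/r = 2 × (1.008 × 10^15) / (9.478 × 10^9) = 212703 m²/s²
v_esc = √(2GM/r) = 461.197 m/s ≈ 461.2 m/s

Final answer: 461.2 m/s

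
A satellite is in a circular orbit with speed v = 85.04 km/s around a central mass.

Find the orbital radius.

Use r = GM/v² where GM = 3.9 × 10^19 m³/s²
v = 85.04 km/s = 85040 m/s
GM = 3.9 × 10^19 m³/s²
v² = 7.2318 × 10^9 m²/s²
r = GM/v² = (3.9 × 10^19) / (7.2318 × 10^9) = 5.39285 × 10^9 m ≈ 5.393 × 10^9 m

Final answer: 5.393 × 10^9 m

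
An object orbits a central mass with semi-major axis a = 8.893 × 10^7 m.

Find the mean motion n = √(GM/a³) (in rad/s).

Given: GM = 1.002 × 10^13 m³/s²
a = 8.893 × 10^7 m
GM = 1.002 × 10^13 m³/s²
a³ = 7.03307 × 10^23 m³
GM/a³ = (1.002 × 10^13) / (7.03307 × 10^23) = 1.4247 × 10^-11 s⁻²
n = √(GM/a³) = 3.77452 × 10^-6 rad/s ≈ 3.775 × 10^-6 rad/s

Final answer: n = 3.775 × 10^-6 rad/s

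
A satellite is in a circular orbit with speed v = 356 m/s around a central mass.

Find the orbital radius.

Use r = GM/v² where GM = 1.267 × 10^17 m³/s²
v = 356 m/s
GM = 1.267 × 10^17 m³/s²
v² = 126736 m²/s²
r = GM/v² = (1.267 × 10^17) / 126736 = 9.99716 × 10^11 m ≈ 999.7 Gm

Final answer: 999.7 Gm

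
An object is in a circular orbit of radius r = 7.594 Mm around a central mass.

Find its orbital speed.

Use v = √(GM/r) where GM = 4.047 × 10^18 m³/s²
r = 7.594 Mm = 7.594 × 10^6 m
GM = 4.047 × 10^18 m³/s²
GM/r = (4.047 × 10^18) / (7.594 × 10^6) = 5.32921 × 10^11 m²/s²
v = √(GM/r) = 730014 m/s ≈ 730 km/s

Final answer: 730 km/s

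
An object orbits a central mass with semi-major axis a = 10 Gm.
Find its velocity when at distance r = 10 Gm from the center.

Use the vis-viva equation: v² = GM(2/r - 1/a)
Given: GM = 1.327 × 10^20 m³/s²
a = 10 Gm = 1 × 10^10 m
r = 10 Gm = 1 × 10^10 m
GM = 1.327 × 10^20 m³/s²
2/r − 1/a = 2 × 10^-10 − 1 × 10^-10 = 1 × 10^-10 m⁻¹
v² = GM (2/r − 1/a) = 1.327 × 10^10 m²/s²
v = 115195 m/s ≈ 115.2 km/s

Final answer: 115.2 km/s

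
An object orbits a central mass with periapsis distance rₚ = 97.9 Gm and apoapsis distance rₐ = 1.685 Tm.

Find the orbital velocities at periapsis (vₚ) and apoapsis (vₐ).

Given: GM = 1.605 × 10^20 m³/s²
rₚ = 97.9 Gm = 9.79 × 10^10 m
rₐ = 1.685 Tm = 1.685 × 10^12 m
GM = 1.605 × 10^20 m³/s²
a = (rₚ + rₐ)/2 = 8.9145 × 10^11 m
Vis-viva: v² = GM (2/r − 1/a)
vₚ² = 1.605 × 10^20 × (2.0429 × 10^-11 − 1.12177 × 10^-12) = 3.09881 × 10^9 m²/s²
vₚ = 55667 m/s ≈ 55.67 km/s
vₐ² = 1.605 × 10^20 × (1.18694 × 10^-12 − 1.12177 × 10^-12) = 1.04607 × 10^7 m²/s²
vₐ = 3234.3 m/s ≈ 3.234 km/s

Final answer: vₚ = 55.67 km/s, vₐ = 3.234 km/s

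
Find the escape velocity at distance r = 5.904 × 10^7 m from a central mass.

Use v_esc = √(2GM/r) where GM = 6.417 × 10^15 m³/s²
r = 5.904 × 10^7 m
GM = 6.417 × 10^15 m³/s²
2GM/r = 2 × (6.417 × 10^15) / (5.904 × 10^7) = 2.17378 × 10^8 m²/s²
v_esc = √(2GM/r) = 14743.7 m/s ≈ 14.74 km/s

Final answer: 14.74 km/s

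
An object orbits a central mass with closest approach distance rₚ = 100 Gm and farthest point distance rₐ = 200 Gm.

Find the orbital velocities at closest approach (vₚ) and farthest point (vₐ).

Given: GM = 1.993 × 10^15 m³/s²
rₚ = 100 Gm = 1 × 10^11 m
rₐ = 200 Gm = 2 × 10^11 m
GM = 1.993 × 10^15 m³/s²
a = (rₚ + rₐ)/2 = 1.5 × 10^11 m
Vis-viva: v² = GM (2/r − 1/a)
vₚ² = 1.993 × 10^15 × (2 × 10^-11 − 6.66667 × 10^-12) = 26573.3 m²/s²
vₚ = 163.013 m/s ≈ 163 m/s
vₐ² = 1.993 × 10^15 × (1 × 10^-11 − 6.66667 × 10^-12) = 6643.33 m²/s²
vₐ = 81.5066 m/s ≈ 81.51 m/s

Final answer: vₚ = 163 m/s, vₐ = 81.51 m/s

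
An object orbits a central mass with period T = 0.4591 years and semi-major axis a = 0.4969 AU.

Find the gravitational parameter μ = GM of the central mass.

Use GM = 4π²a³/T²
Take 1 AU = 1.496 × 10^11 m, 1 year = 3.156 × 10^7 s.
T = 0.4591 years = 1.44892 × 10^7 s
a = 0.4969 AU = 7.43362 × 10^10 m
a³ = 4.10773 × 10^32 m³
T² = 2.09937 × 10^14 s²
GM = 4π² × (4.10773 × 10^32) / (2.09937 × 10^14) = 7.72455 × 10^19 m³/s²
GM ≈ 7.725 × 10^19 m³/s²

Final answer: GM = 7.725 × 10^19 m³/s²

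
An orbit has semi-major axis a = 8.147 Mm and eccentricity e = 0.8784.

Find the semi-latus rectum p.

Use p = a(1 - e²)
a = 8.147 Mm = 8.147 × 10^6 m
e = 0.8784,  e² = 0.771587,  1 − e² = 0.228413
p = a(1 − e²) = 8.147 × 10^6 m × 0.228413 = 1.86088 × 10^6 m ≈ 1.861 Mm

Final answer: p = 1.861 Mm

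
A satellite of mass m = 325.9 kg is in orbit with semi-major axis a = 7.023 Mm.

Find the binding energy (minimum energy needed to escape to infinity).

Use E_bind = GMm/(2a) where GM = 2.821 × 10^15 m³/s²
a = 7.023 Mm = 7.023 × 10^6 m
GM = 2.821 × 10^15 m³/s²
m = 325.9 kg
GMm = 2.821 × 10^15 × 325.9 = 9.19364 × 10^17 m³·kg/s²
2a = 1.4046 × 10^7 m
E_bind = GMm/(2a) = 6.54538 × 10^10 J ≈ 65.45 GJ

Final answer: 65.45 GJ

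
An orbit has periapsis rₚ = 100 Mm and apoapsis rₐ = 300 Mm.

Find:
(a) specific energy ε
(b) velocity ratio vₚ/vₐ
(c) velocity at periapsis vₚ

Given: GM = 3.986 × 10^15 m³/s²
rₚ = 100 Mm = 1 × 10^8 m
rₐ = 300 Mm = 3 × 10^8 m
GM = 3.986 × 10^15 m³/s²
a = (rₚ + rₐ)/2 = 2 × 10^8 m
e = (rₐ − rₚ)/(rₐ + rₚ) = (2 × 10^8) / (4 × 10^8) = 0.5
(a) 2a = 4 × 10^8 m;  ε = −GM/(2a) = -9.965 × 10^6 J/kg ≈ -9.965 MJ/kg
(b) vₚ/vₐ = rₐ/rₚ (angular momentum) = (3 × 10^8) / (1 × 10^8) = 3 ≈ 3
(c) vₚ² = GM (2/rₚ − 1/a) = 3.986 × 10^15 × (2 × 10^-8 − 5 × 10^-9) = 5.979 × 10^7 m²/s²;  vₚ = 7732.4 m/s ≈ 7.732 km/s

Final answer:
(a) specific energy ε = -9.965 MJ/kg
(b) velocity ratio vₚ/vₐ = 3
(c) velocity at periapsis vₚ = 7.732 km/s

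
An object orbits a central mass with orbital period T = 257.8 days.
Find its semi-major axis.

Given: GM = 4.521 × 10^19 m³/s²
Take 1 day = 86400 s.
T = 257.8 days = 2.22739 × 10^7 s
GM = 4.521 × 10^19 m³/s²
Kepler's third law: a³ = GM T² / (4π²)
T² = 4.96128 × 10^14 s²
a³ = (4.521 × 10^19) × (4.96128 × 10^14) / (4π²) = 5.68157 × 10^32 m³
a = (a³)^(1/3) = 8.2824 × 10^10 m ≈ 82.82 Gm

Final answer: 82.82 Gm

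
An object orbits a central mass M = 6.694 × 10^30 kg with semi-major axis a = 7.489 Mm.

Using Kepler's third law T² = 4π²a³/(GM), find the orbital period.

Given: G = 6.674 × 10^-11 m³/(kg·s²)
M = 6.694 × 10^30 kg
GM = G × M = 6.674 × 10^-11 × 6.694 × 10^30 = 4.46758 × 10^20 m³/s²
a = 7.489 Mm = 7.489 × 10^6 m
a³ = 4.20021 × 10^20 m³
T = 2π √(a³/GM) = 2π √((4.20021 × 10^20) / (4.46758 × 10^20)) = 2π × 0.969616 s
T = 6.09228 s ≈ 6.092 seconds

Final answer: 6.092 seconds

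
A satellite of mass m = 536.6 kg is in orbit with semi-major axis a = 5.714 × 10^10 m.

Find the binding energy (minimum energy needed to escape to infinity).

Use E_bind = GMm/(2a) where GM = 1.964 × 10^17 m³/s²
a = 5.714 × 10^10 m
GM = 1.964 × 10^17 m³/s²
m = 536.6 kg
GMm = 1.964 × 10^17 × 536.6 = 1.05388 × 10^20 m³·kg/s²
2a = 1.1428 × 10^11 m
E_bind = GMm/(2a) = 9.22193 × 10^8 J ≈ 922.2 MJ

Final answer: 922.2 MJ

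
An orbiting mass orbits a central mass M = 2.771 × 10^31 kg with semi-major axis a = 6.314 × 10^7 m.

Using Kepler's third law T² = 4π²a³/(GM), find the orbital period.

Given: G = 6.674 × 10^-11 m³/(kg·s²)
M = 2.771 × 10^31 kg
GM = G × M = 6.674 × 10^-11 × 2.771 × 10^31 = 1.84937 × 10^21 m³/s²
a = 6.314 × 10^7 m
a³ = 2.51718 × 10^23 m³
T = 2π √(a³/GM) = 2π √((2.51718 × 10^23) / (1.84937 × 10^21)) = 2π × 11.6666 s
T = 73.3036 s ≈ 1.222 minutes

Final answer: 1.222 minutes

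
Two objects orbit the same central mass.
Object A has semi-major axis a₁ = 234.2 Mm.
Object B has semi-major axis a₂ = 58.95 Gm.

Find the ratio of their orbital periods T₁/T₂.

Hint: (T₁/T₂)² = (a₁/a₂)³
a₁ = 234.2 Mm = 2.342 × 10^8 m
a₂ = 58.95 Gm = 5.895 × 10^10 m
a₁/a₂ = 0.00397286
T₁/T₂ = (a₁/a₂)^(3/2) = (0.00397286)^1.5 = 0.000250412

Final answer: T₁/T₂ = 0.0002504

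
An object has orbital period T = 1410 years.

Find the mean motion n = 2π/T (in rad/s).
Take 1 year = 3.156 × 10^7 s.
T = 1410 years = 4.44996 × 10^10 s
n = 2π / (4.44996 × 10^10 s) = 1.41196 × 10^-10 rad/s ≈ 1.412 × 10^-10 rad/s

Final answer: n = 1.412 × 10^-10 rad/s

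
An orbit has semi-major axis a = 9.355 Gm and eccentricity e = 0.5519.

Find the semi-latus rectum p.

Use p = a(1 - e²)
a = 9.355 Gm = 9.355 × 10^9 m
e = 0.5519,  e² = 0.304594,  1 − e² = 0.695406
p = a(1 − e²) = 9.355 × 10^9 m × 0.695406 = 6.50553 × 10^9 m ≈ 6.506 Gm

Final answer: p = 6.506 Gm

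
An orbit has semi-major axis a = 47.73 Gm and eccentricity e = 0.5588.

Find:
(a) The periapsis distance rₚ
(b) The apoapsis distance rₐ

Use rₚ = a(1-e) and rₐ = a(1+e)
a = 47.73 Gm = 4.773 × 10^10 m
e = 0.5588:  1 − e = 0.4412,  1 + e = 1.5588
(a) rₚ = a(1 − e) = 4.773 × 10^10 m × 0.4412 = 2.10585 × 10^10 m ≈ 21.06 Gm
(b) rₐ = a(1 + e) = 4.773 × 10^10 m × 1.5588 = 7.44015 × 10^10 m ≈ 74.4 Gm

Final answer:
(a) rₚ = 21.06 Gm
(b) rₐ = 74.4 Gm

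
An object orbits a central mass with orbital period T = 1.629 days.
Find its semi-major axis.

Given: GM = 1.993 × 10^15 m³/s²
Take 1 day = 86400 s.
T = 1.629 days = 140746 s
GM = 1.993 × 10^15 m³/s²
Kepler's third law: a³ = GM T² / (4π²)
T² = 1.98093 × 10^10 s²
a³ = (1.993 × 10^15) × (1.98093 × 10^10) / (4π²) = 1.00004 × 10^24 m³
a = (a³)^(1/3) = 1.00001 × 10^8 m ≈ 100 Mm

Final answer: 100 Mm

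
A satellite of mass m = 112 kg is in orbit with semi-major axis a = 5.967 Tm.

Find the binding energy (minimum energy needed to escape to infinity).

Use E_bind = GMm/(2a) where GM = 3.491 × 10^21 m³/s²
a = 5.967 Tm = 5.967 × 10^12 m
GM = 3.491 × 10^21 m³/s²
m = 112 kg
GMm = 3.491 × 10^21 × 112 = 3.90992 × 10^23 m³·kg/s²
2a = 1.1934 × 10^13 m
E_bind = GMm/(2a) = 3.27629 × 10^10 J ≈ 32.76 GJ

Final answer: 32.76 GJ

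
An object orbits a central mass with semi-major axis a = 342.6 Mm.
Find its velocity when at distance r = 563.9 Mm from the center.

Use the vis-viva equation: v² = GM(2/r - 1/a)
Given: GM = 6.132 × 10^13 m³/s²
a = 342.6 Mm = 3.426 × 10^8 m
r = 563.9 Mm = 5.639 × 10^8 m
GM = 6.132 × 10^13 m³/s²
2/r − 1/a = 3.54673 × 10^-9 − 2.91886 × 10^-9 = 6.27872 × 10^-10 m⁻¹
v² = GM (2/r − 1/a) = 38501.1 m²/s²
v = 196.217 m/s ≈ 196.2 m/s

Final answer: 196.2 m/s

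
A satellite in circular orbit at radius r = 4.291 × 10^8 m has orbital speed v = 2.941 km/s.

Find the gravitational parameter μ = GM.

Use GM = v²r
r = 4.291 × 10^8 m
v = 2.941 km/s = 2941 m/s
v² = 8.64948 × 10^6 m²/s²
GM = v²r = 8.64948 × 10^6 × 4.291 × 10^8 = 3.71149 × 10^15 m³/s²
GM ≈ 3.711 × 10^15 m³/s²

Final answer: GM = 3.711 × 10^15 m³/s²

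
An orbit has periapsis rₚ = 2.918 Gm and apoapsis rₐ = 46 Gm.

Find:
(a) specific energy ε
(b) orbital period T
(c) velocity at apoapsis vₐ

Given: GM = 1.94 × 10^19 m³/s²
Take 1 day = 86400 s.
rₚ = 2.918 Gm = 2.918 × 10^9 m
rₐ = 46 Gm = 4.6 × 10^10 m
GM = 1.94 × 10^19 m³/s²
a = (rₚ + rₐ)/2 = 2.4459 × 10^10 m
e = (rₐ − rₚ)/(rₐ + rₚ) = (4.3082 × 10^10) / (4.8918 × 10^10) = 0.880698
(a) 2a = 4.8918 × 10^10 m;  ε = −GM/(2a) = -3.96582 × 10^8 J/kg ≈ -396.6 MJ/kg
(b) a³ = 1.46324 × 10^31 m³;  T = 2π √(a³/GM) = 2π × 868475 s = 5.45679 × 10^6 s ≈ 63.16 days
(c) vₐ² = GM (2/rₐ − 1/a) = 1.94 × 10^19 × (4.34783 × 10^-11 − 4.08847 × 10^-11) = 5.03142 × 10^7 m²/s²;  vₐ = 7093.25 m/s ≈ 7.093 km/s

Final answer:
(a) specific energy ε = -396.6 MJ/kg
(b) orbital period T = 63.16 days
(c) velocity at apoapsis vₐ = 7.093 km/s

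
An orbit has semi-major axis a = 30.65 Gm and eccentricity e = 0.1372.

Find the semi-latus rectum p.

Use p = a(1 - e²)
a = 30.65 Gm = 3.065 × 10^10 m
e = 0.1372,  e² = 0.0188238,  1 − e² = 0.981176
p = a(1 − e²) = 3.065 × 10^10 m × 0.981176 = 3.0073 × 10^10 m ≈ 30.07 Gm

Final answer: p = 30.07 Gm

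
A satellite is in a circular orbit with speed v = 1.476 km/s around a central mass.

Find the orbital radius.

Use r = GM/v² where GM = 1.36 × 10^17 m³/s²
v = 1.476 km/s = 1476 m/s
GM = 1.36 × 10^17 m³/s²
v² = 2.17858 × 10^6 m²/s²
r = GM/v² = (1.36 × 10^17) / (2.17858 × 10^6) = 6.24261 × 10^10 m ≈ 6.243 × 10^10 m

Final answer: 6.243 × 10^10 m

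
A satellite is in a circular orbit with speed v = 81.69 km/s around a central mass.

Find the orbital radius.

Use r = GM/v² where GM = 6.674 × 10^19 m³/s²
v = 81.69 km/s = 81690 m/s
GM = 6.674 × 10^19 m³/s²
v² = 6.67326 × 10^9 m²/s²
r = GM/v² = (6.674 × 10^19) / (6.67326 × 10^9) = 1.00011 × 10^10 m ≈ 10 Gm

Final answer: 10 Gm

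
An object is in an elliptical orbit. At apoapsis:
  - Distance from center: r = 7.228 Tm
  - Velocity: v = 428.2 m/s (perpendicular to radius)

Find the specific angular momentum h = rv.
r = 7.228 Tm = 7.228 × 10^12 m
v = 428.2 m/s
h = rv = 7.228 × 10^12 × 428.2 = 3.09503 × 10^15 m²/s ≈ 3.095 × 10^15 m²/s

Final answer: h = 3.095 × 10^15 m²/s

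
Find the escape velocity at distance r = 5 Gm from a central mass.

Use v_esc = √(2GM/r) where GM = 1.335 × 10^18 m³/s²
r = 5 Gm = 5 × 10^9 m
GM = 1.335 × 10^18 m³/s²
2GM/r = 2 × (1.335 × 10^18) / (5 × 10^9) = 5.34 × 10^8 m²/s²
v_esc = √(2GM/r) = 23108.4 m/s ≈ 23.11 km/s

Final answer: 23.11 km/s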